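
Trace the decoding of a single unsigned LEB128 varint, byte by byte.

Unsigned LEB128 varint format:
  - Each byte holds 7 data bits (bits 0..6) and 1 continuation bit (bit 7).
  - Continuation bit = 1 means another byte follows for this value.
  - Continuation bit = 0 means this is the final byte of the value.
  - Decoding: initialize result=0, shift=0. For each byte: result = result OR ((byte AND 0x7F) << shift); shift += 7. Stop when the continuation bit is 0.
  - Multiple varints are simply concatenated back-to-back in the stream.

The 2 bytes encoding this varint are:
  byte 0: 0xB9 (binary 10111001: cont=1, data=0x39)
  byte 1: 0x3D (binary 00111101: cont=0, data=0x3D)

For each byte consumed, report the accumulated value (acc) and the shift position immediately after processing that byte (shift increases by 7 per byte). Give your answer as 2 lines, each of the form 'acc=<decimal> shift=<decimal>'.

Answer: acc=57 shift=7
acc=7865 shift=14

Derivation:
byte 0=0xB9: payload=0x39=57, contrib = 57<<0 = 57; acc -> 57, shift -> 7
byte 1=0x3D: payload=0x3D=61, contrib = 61<<7 = 7808; acc -> 7865, shift -> 14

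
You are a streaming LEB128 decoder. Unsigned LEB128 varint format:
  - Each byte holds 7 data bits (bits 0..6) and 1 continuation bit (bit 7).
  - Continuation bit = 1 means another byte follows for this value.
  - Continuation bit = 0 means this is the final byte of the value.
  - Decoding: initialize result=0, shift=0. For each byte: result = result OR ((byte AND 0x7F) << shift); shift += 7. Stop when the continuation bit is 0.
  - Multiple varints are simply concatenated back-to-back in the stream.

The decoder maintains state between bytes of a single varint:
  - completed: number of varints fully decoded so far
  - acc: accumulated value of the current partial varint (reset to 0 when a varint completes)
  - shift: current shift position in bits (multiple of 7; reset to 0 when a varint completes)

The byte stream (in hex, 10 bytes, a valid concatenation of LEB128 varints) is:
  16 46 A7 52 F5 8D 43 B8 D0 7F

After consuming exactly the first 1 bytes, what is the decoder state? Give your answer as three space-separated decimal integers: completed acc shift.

Answer: 1 0 0

Derivation:
byte[0]=0x16 cont=0 payload=0x16: varint #1 complete (value=22); reset -> completed=1 acc=0 shift=0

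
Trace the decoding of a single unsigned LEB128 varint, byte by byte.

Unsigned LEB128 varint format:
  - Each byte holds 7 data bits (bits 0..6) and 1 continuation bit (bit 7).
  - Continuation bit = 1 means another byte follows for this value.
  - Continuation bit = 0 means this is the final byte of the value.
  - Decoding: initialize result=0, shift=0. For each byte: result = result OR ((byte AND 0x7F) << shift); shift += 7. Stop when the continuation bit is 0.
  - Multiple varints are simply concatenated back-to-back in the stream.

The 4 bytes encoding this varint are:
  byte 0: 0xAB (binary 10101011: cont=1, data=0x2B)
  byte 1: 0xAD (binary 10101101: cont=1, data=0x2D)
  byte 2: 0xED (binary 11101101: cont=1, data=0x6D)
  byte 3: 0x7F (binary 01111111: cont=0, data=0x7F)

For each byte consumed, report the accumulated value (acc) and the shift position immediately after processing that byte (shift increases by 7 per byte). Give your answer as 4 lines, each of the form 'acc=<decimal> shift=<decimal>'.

Answer: acc=43 shift=7
acc=5803 shift=14
acc=1791659 shift=21
acc=268129963 shift=28

Derivation:
byte 0=0xAB: payload=0x2B=43, contrib = 43<<0 = 43; acc -> 43, shift -> 7
byte 1=0xAD: payload=0x2D=45, contrib = 45<<7 = 5760; acc -> 5803, shift -> 14
byte 2=0xED: payload=0x6D=109, contrib = 109<<14 = 1785856; acc -> 1791659, shift -> 21
byte 3=0x7F: payload=0x7F=127, contrib = 127<<21 = 266338304; acc -> 268129963, shift -> 28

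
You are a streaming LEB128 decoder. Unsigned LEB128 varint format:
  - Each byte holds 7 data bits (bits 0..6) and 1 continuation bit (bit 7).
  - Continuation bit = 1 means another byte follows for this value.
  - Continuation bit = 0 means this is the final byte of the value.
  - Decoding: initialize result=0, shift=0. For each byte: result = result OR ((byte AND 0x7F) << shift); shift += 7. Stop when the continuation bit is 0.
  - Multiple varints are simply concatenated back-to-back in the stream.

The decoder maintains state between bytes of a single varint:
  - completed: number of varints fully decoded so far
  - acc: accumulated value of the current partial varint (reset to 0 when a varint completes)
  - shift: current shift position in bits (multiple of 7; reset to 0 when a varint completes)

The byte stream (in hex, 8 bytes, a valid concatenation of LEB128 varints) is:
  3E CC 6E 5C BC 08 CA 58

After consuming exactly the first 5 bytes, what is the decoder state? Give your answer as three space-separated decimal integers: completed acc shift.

byte[0]=0x3E cont=0 payload=0x3E: varint #1 complete (value=62); reset -> completed=1 acc=0 shift=0
byte[1]=0xCC cont=1 payload=0x4C: acc |= 76<<0 -> completed=1 acc=76 shift=7
byte[2]=0x6E cont=0 payload=0x6E: varint #2 complete (value=14156); reset -> completed=2 acc=0 shift=0
byte[3]=0x5C cont=0 payload=0x5C: varint #3 complete (value=92); reset -> completed=3 acc=0 shift=0
byte[4]=0xBC cont=1 payload=0x3C: acc |= 60<<0 -> completed=3 acc=60 shift=7

Answer: 3 60 7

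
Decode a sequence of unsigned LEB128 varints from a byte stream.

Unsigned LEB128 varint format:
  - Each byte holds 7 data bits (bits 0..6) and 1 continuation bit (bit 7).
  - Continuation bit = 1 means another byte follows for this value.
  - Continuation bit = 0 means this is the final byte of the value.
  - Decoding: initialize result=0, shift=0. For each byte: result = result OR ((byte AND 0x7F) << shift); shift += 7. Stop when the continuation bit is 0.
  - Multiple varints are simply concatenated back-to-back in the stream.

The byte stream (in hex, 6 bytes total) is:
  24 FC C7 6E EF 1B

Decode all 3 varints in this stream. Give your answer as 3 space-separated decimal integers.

  byte[0]=0x24 cont=0 payload=0x24=36: acc |= 36<<0 -> acc=36 shift=7 [end]
Varint 1: bytes[0:1] = 24 -> value 36 (1 byte(s))
  byte[1]=0xFC cont=1 payload=0x7C=124: acc |= 124<<0 -> acc=124 shift=7
  byte[2]=0xC7 cont=1 payload=0x47=71: acc |= 71<<7 -> acc=9212 shift=14
  byte[3]=0x6E cont=0 payload=0x6E=110: acc |= 110<<14 -> acc=1811452 shift=21 [end]
Varint 2: bytes[1:4] = FC C7 6E -> value 1811452 (3 byte(s))
  byte[4]=0xEF cont=1 payload=0x6F=111: acc |= 111<<0 -> acc=111 shift=7
  byte[5]=0x1B cont=0 payload=0x1B=27: acc |= 27<<7 -> acc=3567 shift=14 [end]
Varint 3: bytes[4:6] = EF 1B -> value 3567 (2 byte(s))

Answer: 36 1811452 3567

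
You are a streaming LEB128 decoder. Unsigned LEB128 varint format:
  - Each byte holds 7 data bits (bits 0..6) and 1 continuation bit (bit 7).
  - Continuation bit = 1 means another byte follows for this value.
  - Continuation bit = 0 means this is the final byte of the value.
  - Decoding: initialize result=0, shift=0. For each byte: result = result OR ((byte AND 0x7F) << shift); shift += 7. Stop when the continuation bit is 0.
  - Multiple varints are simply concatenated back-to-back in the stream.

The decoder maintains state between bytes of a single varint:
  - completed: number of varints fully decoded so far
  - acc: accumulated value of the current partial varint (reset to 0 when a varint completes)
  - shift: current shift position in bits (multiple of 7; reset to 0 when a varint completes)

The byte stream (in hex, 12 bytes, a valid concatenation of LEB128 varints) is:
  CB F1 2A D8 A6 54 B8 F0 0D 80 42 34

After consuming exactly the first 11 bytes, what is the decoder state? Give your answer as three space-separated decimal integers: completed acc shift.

byte[0]=0xCB cont=1 payload=0x4B: acc |= 75<<0 -> completed=0 acc=75 shift=7
byte[1]=0xF1 cont=1 payload=0x71: acc |= 113<<7 -> completed=0 acc=14539 shift=14
byte[2]=0x2A cont=0 payload=0x2A: varint #1 complete (value=702667); reset -> completed=1 acc=0 shift=0
byte[3]=0xD8 cont=1 payload=0x58: acc |= 88<<0 -> completed=1 acc=88 shift=7
byte[4]=0xA6 cont=1 payload=0x26: acc |= 38<<7 -> completed=1 acc=4952 shift=14
byte[5]=0x54 cont=0 payload=0x54: varint #2 complete (value=1381208); reset -> completed=2 acc=0 shift=0
byte[6]=0xB8 cont=1 payload=0x38: acc |= 56<<0 -> completed=2 acc=56 shift=7
byte[7]=0xF0 cont=1 payload=0x70: acc |= 112<<7 -> completed=2 acc=14392 shift=14
byte[8]=0x0D cont=0 payload=0x0D: varint #3 complete (value=227384); reset -> completed=3 acc=0 shift=0
byte[9]=0x80 cont=1 payload=0x00: acc |= 0<<0 -> completed=3 acc=0 shift=7
byte[10]=0x42 cont=0 payload=0x42: varint #4 complete (value=8448); reset -> completed=4 acc=0 shift=0

Answer: 4 0 0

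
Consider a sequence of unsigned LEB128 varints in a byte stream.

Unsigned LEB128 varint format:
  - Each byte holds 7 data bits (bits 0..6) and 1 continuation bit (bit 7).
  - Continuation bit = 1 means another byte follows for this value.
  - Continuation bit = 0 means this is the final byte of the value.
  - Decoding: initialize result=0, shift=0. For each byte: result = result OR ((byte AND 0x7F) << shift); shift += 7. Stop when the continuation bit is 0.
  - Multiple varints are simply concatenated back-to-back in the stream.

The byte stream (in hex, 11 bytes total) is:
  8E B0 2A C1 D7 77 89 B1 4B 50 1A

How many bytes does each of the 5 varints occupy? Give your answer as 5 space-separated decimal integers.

Answer: 3 3 3 1 1

Derivation:
  byte[0]=0x8E cont=1 payload=0x0E=14: acc |= 14<<0 -> acc=14 shift=7
  byte[1]=0xB0 cont=1 payload=0x30=48: acc |= 48<<7 -> acc=6158 shift=14
  byte[2]=0x2A cont=0 payload=0x2A=42: acc |= 42<<14 -> acc=694286 shift=21 [end]
Varint 1: bytes[0:3] = 8E B0 2A -> value 694286 (3 byte(s))
  byte[3]=0xC1 cont=1 payload=0x41=65: acc |= 65<<0 -> acc=65 shift=7
  byte[4]=0xD7 cont=1 payload=0x57=87: acc |= 87<<7 -> acc=11201 shift=14
  byte[5]=0x77 cont=0 payload=0x77=119: acc |= 119<<14 -> acc=1960897 shift=21 [end]
Varint 2: bytes[3:6] = C1 D7 77 -> value 1960897 (3 byte(s))
  byte[6]=0x89 cont=1 payload=0x09=9: acc |= 9<<0 -> acc=9 shift=7
  byte[7]=0xB1 cont=1 payload=0x31=49: acc |= 49<<7 -> acc=6281 shift=14
  byte[8]=0x4B cont=0 payload=0x4B=75: acc |= 75<<14 -> acc=1235081 shift=21 [end]
Varint 3: bytes[6:9] = 89 B1 4B -> value 1235081 (3 byte(s))
  byte[9]=0x50 cont=0 payload=0x50=80: acc |= 80<<0 -> acc=80 shift=7 [end]
Varint 4: bytes[9:10] = 50 -> value 80 (1 byte(s))
  byte[10]=0x1A cont=0 payload=0x1A=26: acc |= 26<<0 -> acc=26 shift=7 [end]
Varint 5: bytes[10:11] = 1A -> value 26 (1 byte(s))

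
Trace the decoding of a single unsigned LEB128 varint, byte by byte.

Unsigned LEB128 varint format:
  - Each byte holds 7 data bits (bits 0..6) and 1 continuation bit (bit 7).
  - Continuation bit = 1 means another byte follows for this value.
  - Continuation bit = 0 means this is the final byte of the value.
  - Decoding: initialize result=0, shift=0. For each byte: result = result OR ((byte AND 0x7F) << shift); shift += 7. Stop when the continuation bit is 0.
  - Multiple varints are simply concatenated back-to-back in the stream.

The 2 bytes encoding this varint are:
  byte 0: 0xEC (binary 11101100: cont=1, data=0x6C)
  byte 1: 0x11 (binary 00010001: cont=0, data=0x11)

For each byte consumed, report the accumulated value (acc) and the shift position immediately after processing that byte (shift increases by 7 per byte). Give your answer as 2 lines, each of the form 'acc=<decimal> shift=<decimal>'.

Answer: acc=108 shift=7
acc=2284 shift=14

Derivation:
byte 0=0xEC: payload=0x6C=108, contrib = 108<<0 = 108; acc -> 108, shift -> 7
byte 1=0x11: payload=0x11=17, contrib = 17<<7 = 2176; acc -> 2284, shift -> 14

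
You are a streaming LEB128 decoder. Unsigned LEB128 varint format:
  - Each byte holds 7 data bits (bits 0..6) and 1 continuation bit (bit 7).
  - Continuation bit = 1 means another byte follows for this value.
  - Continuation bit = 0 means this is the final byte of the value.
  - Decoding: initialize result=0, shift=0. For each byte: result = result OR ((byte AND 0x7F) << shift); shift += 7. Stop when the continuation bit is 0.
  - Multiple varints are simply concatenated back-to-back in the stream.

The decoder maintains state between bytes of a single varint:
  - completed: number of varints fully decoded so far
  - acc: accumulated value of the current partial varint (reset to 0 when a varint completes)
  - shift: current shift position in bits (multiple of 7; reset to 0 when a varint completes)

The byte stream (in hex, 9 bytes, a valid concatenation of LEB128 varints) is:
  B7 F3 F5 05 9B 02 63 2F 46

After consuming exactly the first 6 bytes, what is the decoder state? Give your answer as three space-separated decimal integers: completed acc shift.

Answer: 2 0 0

Derivation:
byte[0]=0xB7 cont=1 payload=0x37: acc |= 55<<0 -> completed=0 acc=55 shift=7
byte[1]=0xF3 cont=1 payload=0x73: acc |= 115<<7 -> completed=0 acc=14775 shift=14
byte[2]=0xF5 cont=1 payload=0x75: acc |= 117<<14 -> completed=0 acc=1931703 shift=21
byte[3]=0x05 cont=0 payload=0x05: varint #1 complete (value=12417463); reset -> completed=1 acc=0 shift=0
byte[4]=0x9B cont=1 payload=0x1B: acc |= 27<<0 -> completed=1 acc=27 shift=7
byte[5]=0x02 cont=0 payload=0x02: varint #2 complete (value=283); reset -> completed=2 acc=0 shift=0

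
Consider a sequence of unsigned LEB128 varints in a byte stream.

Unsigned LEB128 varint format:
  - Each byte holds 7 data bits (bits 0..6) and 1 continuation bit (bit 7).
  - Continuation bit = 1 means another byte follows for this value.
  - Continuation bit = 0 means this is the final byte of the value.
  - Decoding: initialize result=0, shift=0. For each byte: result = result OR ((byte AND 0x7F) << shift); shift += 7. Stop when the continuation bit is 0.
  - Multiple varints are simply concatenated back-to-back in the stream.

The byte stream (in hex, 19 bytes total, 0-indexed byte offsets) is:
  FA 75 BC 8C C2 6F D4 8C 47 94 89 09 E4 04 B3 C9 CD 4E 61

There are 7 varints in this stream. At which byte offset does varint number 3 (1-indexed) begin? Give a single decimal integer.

  byte[0]=0xFA cont=1 payload=0x7A=122: acc |= 122<<0 -> acc=122 shift=7
  byte[1]=0x75 cont=0 payload=0x75=117: acc |= 117<<7 -> acc=15098 shift=14 [end]
Varint 1: bytes[0:2] = FA 75 -> value 15098 (2 byte(s))
  byte[2]=0xBC cont=1 payload=0x3C=60: acc |= 60<<0 -> acc=60 shift=7
  byte[3]=0x8C cont=1 payload=0x0C=12: acc |= 12<<7 -> acc=1596 shift=14
  byte[4]=0xC2 cont=1 payload=0x42=66: acc |= 66<<14 -> acc=1082940 shift=21
  byte[5]=0x6F cont=0 payload=0x6F=111: acc |= 111<<21 -> acc=233866812 shift=28 [end]
Varint 2: bytes[2:6] = BC 8C C2 6F -> value 233866812 (4 byte(s))
  byte[6]=0xD4 cont=1 payload=0x54=84: acc |= 84<<0 -> acc=84 shift=7
  byte[7]=0x8C cont=1 payload=0x0C=12: acc |= 12<<7 -> acc=1620 shift=14
  byte[8]=0x47 cont=0 payload=0x47=71: acc |= 71<<14 -> acc=1164884 shift=21 [end]
Varint 3: bytes[6:9] = D4 8C 47 -> value 1164884 (3 byte(s))
  byte[9]=0x94 cont=1 payload=0x14=20: acc |= 20<<0 -> acc=20 shift=7
  byte[10]=0x89 cont=1 payload=0x09=9: acc |= 9<<7 -> acc=1172 shift=14
  byte[11]=0x09 cont=0 payload=0x09=9: acc |= 9<<14 -> acc=148628 shift=21 [end]
Varint 4: bytes[9:12] = 94 89 09 -> value 148628 (3 byte(s))
  byte[12]=0xE4 cont=1 payload=0x64=100: acc |= 100<<0 -> acc=100 shift=7
  byte[13]=0x04 cont=0 payload=0x04=4: acc |= 4<<7 -> acc=612 shift=14 [end]
Varint 5: bytes[12:14] = E4 04 -> value 612 (2 byte(s))
  byte[14]=0xB3 cont=1 payload=0x33=51: acc |= 51<<0 -> acc=51 shift=7
  byte[15]=0xC9 cont=1 payload=0x49=73: acc |= 73<<7 -> acc=9395 shift=14
  byte[16]=0xCD cont=1 payload=0x4D=77: acc |= 77<<14 -> acc=1270963 shift=21
  byte[17]=0x4E cont=0 payload=0x4E=78: acc |= 78<<21 -> acc=164848819 shift=28 [end]
Varint 6: bytes[14:18] = B3 C9 CD 4E -> value 164848819 (4 byte(s))
  byte[18]=0x61 cont=0 payload=0x61=97: acc |= 97<<0 -> acc=97 shift=7 [end]
Varint 7: bytes[18:19] = 61 -> value 97 (1 byte(s))

Answer: 6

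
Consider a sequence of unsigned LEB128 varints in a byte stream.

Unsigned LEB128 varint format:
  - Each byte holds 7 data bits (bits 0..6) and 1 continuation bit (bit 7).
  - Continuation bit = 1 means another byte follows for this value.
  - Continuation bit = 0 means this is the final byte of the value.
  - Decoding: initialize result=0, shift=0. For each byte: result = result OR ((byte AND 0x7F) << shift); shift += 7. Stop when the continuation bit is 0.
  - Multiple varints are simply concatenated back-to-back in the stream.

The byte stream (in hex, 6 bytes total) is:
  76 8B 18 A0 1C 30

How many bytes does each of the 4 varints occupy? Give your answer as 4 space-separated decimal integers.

  byte[0]=0x76 cont=0 payload=0x76=118: acc |= 118<<0 -> acc=118 shift=7 [end]
Varint 1: bytes[0:1] = 76 -> value 118 (1 byte(s))
  byte[1]=0x8B cont=1 payload=0x0B=11: acc |= 11<<0 -> acc=11 shift=7
  byte[2]=0x18 cont=0 payload=0x18=24: acc |= 24<<7 -> acc=3083 shift=14 [end]
Varint 2: bytes[1:3] = 8B 18 -> value 3083 (2 byte(s))
  byte[3]=0xA0 cont=1 payload=0x20=32: acc |= 32<<0 -> acc=32 shift=7
  byte[4]=0x1C cont=0 payload=0x1C=28: acc |= 28<<7 -> acc=3616 shift=14 [end]
Varint 3: bytes[3:5] = A0 1C -> value 3616 (2 byte(s))
  byte[5]=0x30 cont=0 payload=0x30=48: acc |= 48<<0 -> acc=48 shift=7 [end]
Varint 4: bytes[5:6] = 30 -> value 48 (1 byte(s))

Answer: 1 2 2 1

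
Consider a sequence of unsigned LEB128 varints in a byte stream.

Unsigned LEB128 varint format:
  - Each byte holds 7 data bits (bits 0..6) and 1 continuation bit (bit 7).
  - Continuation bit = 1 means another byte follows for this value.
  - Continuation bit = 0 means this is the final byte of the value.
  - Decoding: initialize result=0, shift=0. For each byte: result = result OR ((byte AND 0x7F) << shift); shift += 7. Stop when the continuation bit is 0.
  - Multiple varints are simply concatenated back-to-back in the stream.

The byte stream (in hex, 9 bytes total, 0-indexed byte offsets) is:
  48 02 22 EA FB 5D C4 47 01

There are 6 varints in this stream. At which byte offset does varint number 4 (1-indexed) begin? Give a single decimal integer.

  byte[0]=0x48 cont=0 payload=0x48=72: acc |= 72<<0 -> acc=72 shift=7 [end]
Varint 1: bytes[0:1] = 48 -> value 72 (1 byte(s))
  byte[1]=0x02 cont=0 payload=0x02=2: acc |= 2<<0 -> acc=2 shift=7 [end]
Varint 2: bytes[1:2] = 02 -> value 2 (1 byte(s))
  byte[2]=0x22 cont=0 payload=0x22=34: acc |= 34<<0 -> acc=34 shift=7 [end]
Varint 3: bytes[2:3] = 22 -> value 34 (1 byte(s))
  byte[3]=0xEA cont=1 payload=0x6A=106: acc |= 106<<0 -> acc=106 shift=7
  byte[4]=0xFB cont=1 payload=0x7B=123: acc |= 123<<7 -> acc=15850 shift=14
  byte[5]=0x5D cont=0 payload=0x5D=93: acc |= 93<<14 -> acc=1539562 shift=21 [end]
Varint 4: bytes[3:6] = EA FB 5D -> value 1539562 (3 byte(s))
  byte[6]=0xC4 cont=1 payload=0x44=68: acc |= 68<<0 -> acc=68 shift=7
  byte[7]=0x47 cont=0 payload=0x47=71: acc |= 71<<7 -> acc=9156 shift=14 [end]
Varint 5: bytes[6:8] = C4 47 -> value 9156 (2 byte(s))
  byte[8]=0x01 cont=0 payload=0x01=1: acc |= 1<<0 -> acc=1 shift=7 [end]
Varint 6: bytes[8:9] = 01 -> value 1 (1 byte(s))

Answer: 3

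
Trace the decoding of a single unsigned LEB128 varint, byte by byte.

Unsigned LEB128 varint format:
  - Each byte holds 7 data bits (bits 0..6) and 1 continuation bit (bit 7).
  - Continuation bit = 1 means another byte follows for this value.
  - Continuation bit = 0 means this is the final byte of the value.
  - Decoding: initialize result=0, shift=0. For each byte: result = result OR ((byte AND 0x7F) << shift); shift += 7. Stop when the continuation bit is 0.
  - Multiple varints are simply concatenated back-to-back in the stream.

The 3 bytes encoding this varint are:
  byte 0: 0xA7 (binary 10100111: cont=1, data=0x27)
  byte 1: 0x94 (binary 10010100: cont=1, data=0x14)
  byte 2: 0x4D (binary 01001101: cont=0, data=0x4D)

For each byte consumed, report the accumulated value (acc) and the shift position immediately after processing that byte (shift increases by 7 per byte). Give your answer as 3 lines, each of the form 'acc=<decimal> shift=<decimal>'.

byte 0=0xA7: payload=0x27=39, contrib = 39<<0 = 39; acc -> 39, shift -> 7
byte 1=0x94: payload=0x14=20, contrib = 20<<7 = 2560; acc -> 2599, shift -> 14
byte 2=0x4D: payload=0x4D=77, contrib = 77<<14 = 1261568; acc -> 1264167, shift -> 21

Answer: acc=39 shift=7
acc=2599 shift=14
acc=1264167 shift=21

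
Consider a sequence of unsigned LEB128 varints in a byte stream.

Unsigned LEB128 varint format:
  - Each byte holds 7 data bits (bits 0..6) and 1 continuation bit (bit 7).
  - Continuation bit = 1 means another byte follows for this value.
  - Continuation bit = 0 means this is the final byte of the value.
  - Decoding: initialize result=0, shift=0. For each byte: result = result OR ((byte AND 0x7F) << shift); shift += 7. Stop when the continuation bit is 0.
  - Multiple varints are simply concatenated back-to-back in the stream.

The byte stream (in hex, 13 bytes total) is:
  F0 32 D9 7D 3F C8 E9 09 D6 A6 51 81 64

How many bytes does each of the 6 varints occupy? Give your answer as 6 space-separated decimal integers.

Answer: 2 2 1 3 3 2

Derivation:
  byte[0]=0xF0 cont=1 payload=0x70=112: acc |= 112<<0 -> acc=112 shift=7
  byte[1]=0x32 cont=0 payload=0x32=50: acc |= 50<<7 -> acc=6512 shift=14 [end]
Varint 1: bytes[0:2] = F0 32 -> value 6512 (2 byte(s))
  byte[2]=0xD9 cont=1 payload=0x59=89: acc |= 89<<0 -> acc=89 shift=7
  byte[3]=0x7D cont=0 payload=0x7D=125: acc |= 125<<7 -> acc=16089 shift=14 [end]
Varint 2: bytes[2:4] = D9 7D -> value 16089 (2 byte(s))
  byte[4]=0x3F cont=0 payload=0x3F=63: acc |= 63<<0 -> acc=63 shift=7 [end]
Varint 3: bytes[4:5] = 3F -> value 63 (1 byte(s))
  byte[5]=0xC8 cont=1 payload=0x48=72: acc |= 72<<0 -> acc=72 shift=7
  byte[6]=0xE9 cont=1 payload=0x69=105: acc |= 105<<7 -> acc=13512 shift=14
  byte[7]=0x09 cont=0 payload=0x09=9: acc |= 9<<14 -> acc=160968 shift=21 [end]
Varint 4: bytes[5:8] = C8 E9 09 -> value 160968 (3 byte(s))
  byte[8]=0xD6 cont=1 payload=0x56=86: acc |= 86<<0 -> acc=86 shift=7
  byte[9]=0xA6 cont=1 payload=0x26=38: acc |= 38<<7 -> acc=4950 shift=14
  byte[10]=0x51 cont=0 payload=0x51=81: acc |= 81<<14 -> acc=1332054 shift=21 [end]
Varint 5: bytes[8:11] = D6 A6 51 -> value 1332054 (3 byte(s))
  byte[11]=0x81 cont=1 payload=0x01=1: acc |= 1<<0 -> acc=1 shift=7
  byte[12]=0x64 cont=0 payload=0x64=100: acc |= 100<<7 -> acc=12801 shift=14 [end]
Varint 6: bytes[11:13] = 81 64 -> value 12801 (2 byte(s))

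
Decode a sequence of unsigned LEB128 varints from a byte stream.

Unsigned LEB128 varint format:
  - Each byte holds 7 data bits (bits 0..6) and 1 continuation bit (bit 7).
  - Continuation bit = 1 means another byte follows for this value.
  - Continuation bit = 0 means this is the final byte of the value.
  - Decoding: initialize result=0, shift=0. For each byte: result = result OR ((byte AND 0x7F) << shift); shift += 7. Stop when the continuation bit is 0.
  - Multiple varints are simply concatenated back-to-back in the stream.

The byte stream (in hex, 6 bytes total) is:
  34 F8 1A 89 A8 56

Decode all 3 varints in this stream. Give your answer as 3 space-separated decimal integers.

Answer: 52 3448 1414153

Derivation:
  byte[0]=0x34 cont=0 payload=0x34=52: acc |= 52<<0 -> acc=52 shift=7 [end]
Varint 1: bytes[0:1] = 34 -> value 52 (1 byte(s))
  byte[1]=0xF8 cont=1 payload=0x78=120: acc |= 120<<0 -> acc=120 shift=7
  byte[2]=0x1A cont=0 payload=0x1A=26: acc |= 26<<7 -> acc=3448 shift=14 [end]
Varint 2: bytes[1:3] = F8 1A -> value 3448 (2 byte(s))
  byte[3]=0x89 cont=1 payload=0x09=9: acc |= 9<<0 -> acc=9 shift=7
  byte[4]=0xA8 cont=1 payload=0x28=40: acc |= 40<<7 -> acc=5129 shift=14
  byte[5]=0x56 cont=0 payload=0x56=86: acc |= 86<<14 -> acc=1414153 shift=21 [end]
Varint 3: bytes[3:6] = 89 A8 56 -> value 1414153 (3 byte(s))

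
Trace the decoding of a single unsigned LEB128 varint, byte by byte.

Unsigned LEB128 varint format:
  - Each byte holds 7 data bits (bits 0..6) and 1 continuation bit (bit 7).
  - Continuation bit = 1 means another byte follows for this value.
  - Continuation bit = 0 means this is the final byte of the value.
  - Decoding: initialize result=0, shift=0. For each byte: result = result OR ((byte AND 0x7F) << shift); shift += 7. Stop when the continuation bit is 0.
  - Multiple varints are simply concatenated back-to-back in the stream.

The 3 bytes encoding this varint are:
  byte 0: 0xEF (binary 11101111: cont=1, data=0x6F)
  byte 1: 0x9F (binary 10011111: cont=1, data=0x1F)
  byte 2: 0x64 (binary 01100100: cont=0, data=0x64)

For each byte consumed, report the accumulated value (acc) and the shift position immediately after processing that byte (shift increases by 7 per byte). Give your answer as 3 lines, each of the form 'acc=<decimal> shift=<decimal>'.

byte 0=0xEF: payload=0x6F=111, contrib = 111<<0 = 111; acc -> 111, shift -> 7
byte 1=0x9F: payload=0x1F=31, contrib = 31<<7 = 3968; acc -> 4079, shift -> 14
byte 2=0x64: payload=0x64=100, contrib = 100<<14 = 1638400; acc -> 1642479, shift -> 21

Answer: acc=111 shift=7
acc=4079 shift=14
acc=1642479 shift=21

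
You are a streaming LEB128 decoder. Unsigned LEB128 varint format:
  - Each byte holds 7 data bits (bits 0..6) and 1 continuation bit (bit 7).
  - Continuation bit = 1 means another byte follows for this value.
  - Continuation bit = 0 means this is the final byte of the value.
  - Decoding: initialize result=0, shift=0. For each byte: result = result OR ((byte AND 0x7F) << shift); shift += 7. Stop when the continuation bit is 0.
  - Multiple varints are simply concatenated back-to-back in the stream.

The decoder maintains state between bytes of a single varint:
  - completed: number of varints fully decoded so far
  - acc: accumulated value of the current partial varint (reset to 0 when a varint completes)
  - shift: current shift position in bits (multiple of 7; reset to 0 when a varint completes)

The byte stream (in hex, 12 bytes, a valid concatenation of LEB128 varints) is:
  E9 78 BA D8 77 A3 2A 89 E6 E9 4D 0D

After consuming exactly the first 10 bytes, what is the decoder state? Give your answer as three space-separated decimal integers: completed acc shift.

Answer: 3 1733385 21

Derivation:
byte[0]=0xE9 cont=1 payload=0x69: acc |= 105<<0 -> completed=0 acc=105 shift=7
byte[1]=0x78 cont=0 payload=0x78: varint #1 complete (value=15465); reset -> completed=1 acc=0 shift=0
byte[2]=0xBA cont=1 payload=0x3A: acc |= 58<<0 -> completed=1 acc=58 shift=7
byte[3]=0xD8 cont=1 payload=0x58: acc |= 88<<7 -> completed=1 acc=11322 shift=14
byte[4]=0x77 cont=0 payload=0x77: varint #2 complete (value=1961018); reset -> completed=2 acc=0 shift=0
byte[5]=0xA3 cont=1 payload=0x23: acc |= 35<<0 -> completed=2 acc=35 shift=7
byte[6]=0x2A cont=0 payload=0x2A: varint #3 complete (value=5411); reset -> completed=3 acc=0 shift=0
byte[7]=0x89 cont=1 payload=0x09: acc |= 9<<0 -> completed=3 acc=9 shift=7
byte[8]=0xE6 cont=1 payload=0x66: acc |= 102<<7 -> completed=3 acc=13065 shift=14
byte[9]=0xE9 cont=1 payload=0x69: acc |= 105<<14 -> completed=3 acc=1733385 shift=21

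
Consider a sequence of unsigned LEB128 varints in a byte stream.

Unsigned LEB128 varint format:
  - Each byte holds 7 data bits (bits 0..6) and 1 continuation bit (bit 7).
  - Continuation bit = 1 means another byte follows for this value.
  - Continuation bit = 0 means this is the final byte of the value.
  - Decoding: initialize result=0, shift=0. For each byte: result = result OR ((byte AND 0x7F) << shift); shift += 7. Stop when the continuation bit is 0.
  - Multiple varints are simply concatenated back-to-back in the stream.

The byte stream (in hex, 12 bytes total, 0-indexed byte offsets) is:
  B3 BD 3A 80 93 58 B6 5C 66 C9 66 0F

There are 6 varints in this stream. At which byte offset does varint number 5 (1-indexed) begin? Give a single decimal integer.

Answer: 9

Derivation:
  byte[0]=0xB3 cont=1 payload=0x33=51: acc |= 51<<0 -> acc=51 shift=7
  byte[1]=0xBD cont=1 payload=0x3D=61: acc |= 61<<7 -> acc=7859 shift=14
  byte[2]=0x3A cont=0 payload=0x3A=58: acc |= 58<<14 -> acc=958131 shift=21 [end]
Varint 1: bytes[0:3] = B3 BD 3A -> value 958131 (3 byte(s))
  byte[3]=0x80 cont=1 payload=0x00=0: acc |= 0<<0 -> acc=0 shift=7
  byte[4]=0x93 cont=1 payload=0x13=19: acc |= 19<<7 -> acc=2432 shift=14
  byte[5]=0x58 cont=0 payload=0x58=88: acc |= 88<<14 -> acc=1444224 shift=21 [end]
Varint 2: bytes[3:6] = 80 93 58 -> value 1444224 (3 byte(s))
  byte[6]=0xB6 cont=1 payload=0x36=54: acc |= 54<<0 -> acc=54 shift=7
  byte[7]=0x5C cont=0 payload=0x5C=92: acc |= 92<<7 -> acc=11830 shift=14 [end]
Varint 3: bytes[6:8] = B6 5C -> value 11830 (2 byte(s))
  byte[8]=0x66 cont=0 payload=0x66=102: acc |= 102<<0 -> acc=102 shift=7 [end]
Varint 4: bytes[8:9] = 66 -> value 102 (1 byte(s))
  byte[9]=0xC9 cont=1 payload=0x49=73: acc |= 73<<0 -> acc=73 shift=7
  byte[10]=0x66 cont=0 payload=0x66=102: acc |= 102<<7 -> acc=13129 shift=14 [end]
Varint 5: bytes[9:11] = C9 66 -> value 13129 (2 byte(s))
  byte[11]=0x0F cont=0 payload=0x0F=15: acc |= 15<<0 -> acc=15 shift=7 [end]
Varint 6: bytes[11:12] = 0F -> value 15 (1 byte(s))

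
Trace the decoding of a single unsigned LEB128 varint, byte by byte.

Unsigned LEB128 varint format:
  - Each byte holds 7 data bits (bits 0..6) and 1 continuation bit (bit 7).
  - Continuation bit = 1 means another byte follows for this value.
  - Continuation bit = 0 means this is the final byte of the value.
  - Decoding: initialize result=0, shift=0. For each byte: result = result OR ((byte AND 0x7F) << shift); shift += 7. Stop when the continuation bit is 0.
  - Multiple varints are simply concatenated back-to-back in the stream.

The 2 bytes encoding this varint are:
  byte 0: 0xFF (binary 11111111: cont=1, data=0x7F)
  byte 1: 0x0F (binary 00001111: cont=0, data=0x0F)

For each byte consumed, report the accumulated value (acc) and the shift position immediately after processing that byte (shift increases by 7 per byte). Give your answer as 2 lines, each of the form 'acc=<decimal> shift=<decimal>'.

Answer: acc=127 shift=7
acc=2047 shift=14

Derivation:
byte 0=0xFF: payload=0x7F=127, contrib = 127<<0 = 127; acc -> 127, shift -> 7
byte 1=0x0F: payload=0x0F=15, contrib = 15<<7 = 1920; acc -> 2047, shift -> 14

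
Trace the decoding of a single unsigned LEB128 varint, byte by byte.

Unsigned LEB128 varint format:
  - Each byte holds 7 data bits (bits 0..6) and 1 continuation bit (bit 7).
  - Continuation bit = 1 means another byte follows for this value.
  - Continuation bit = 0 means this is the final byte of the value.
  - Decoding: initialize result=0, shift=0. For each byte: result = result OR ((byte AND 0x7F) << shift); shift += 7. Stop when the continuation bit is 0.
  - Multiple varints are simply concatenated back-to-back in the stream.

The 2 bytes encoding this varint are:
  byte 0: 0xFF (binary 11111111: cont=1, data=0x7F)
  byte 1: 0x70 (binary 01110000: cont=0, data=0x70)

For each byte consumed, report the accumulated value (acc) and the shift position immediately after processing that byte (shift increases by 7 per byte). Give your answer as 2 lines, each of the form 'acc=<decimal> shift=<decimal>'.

byte 0=0xFF: payload=0x7F=127, contrib = 127<<0 = 127; acc -> 127, shift -> 7
byte 1=0x70: payload=0x70=112, contrib = 112<<7 = 14336; acc -> 14463, shift -> 14

Answer: acc=127 shift=7
acc=14463 shift=14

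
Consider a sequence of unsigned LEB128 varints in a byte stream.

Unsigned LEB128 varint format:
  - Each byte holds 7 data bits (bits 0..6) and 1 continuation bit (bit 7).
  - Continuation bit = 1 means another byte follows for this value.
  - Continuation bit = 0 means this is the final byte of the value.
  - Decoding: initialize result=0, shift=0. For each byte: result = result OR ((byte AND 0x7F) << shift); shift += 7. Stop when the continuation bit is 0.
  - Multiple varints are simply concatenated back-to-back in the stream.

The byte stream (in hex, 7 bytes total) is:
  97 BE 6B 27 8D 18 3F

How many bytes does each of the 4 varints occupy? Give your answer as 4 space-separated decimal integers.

Answer: 3 1 2 1

Derivation:
  byte[0]=0x97 cont=1 payload=0x17=23: acc |= 23<<0 -> acc=23 shift=7
  byte[1]=0xBE cont=1 payload=0x3E=62: acc |= 62<<7 -> acc=7959 shift=14
  byte[2]=0x6B cont=0 payload=0x6B=107: acc |= 107<<14 -> acc=1761047 shift=21 [end]
Varint 1: bytes[0:3] = 97 BE 6B -> value 1761047 (3 byte(s))
  byte[3]=0x27 cont=0 payload=0x27=39: acc |= 39<<0 -> acc=39 shift=7 [end]
Varint 2: bytes[3:4] = 27 -> value 39 (1 byte(s))
  byte[4]=0x8D cont=1 payload=0x0D=13: acc |= 13<<0 -> acc=13 shift=7
  byte[5]=0x18 cont=0 payload=0x18=24: acc |= 24<<7 -> acc=3085 shift=14 [end]
Varint 3: bytes[4:6] = 8D 18 -> value 3085 (2 byte(s))
  byte[6]=0x3F cont=0 payload=0x3F=63: acc |= 63<<0 -> acc=63 shift=7 [end]
Varint 4: bytes[6:7] = 3F -> value 63 (1 byte(s))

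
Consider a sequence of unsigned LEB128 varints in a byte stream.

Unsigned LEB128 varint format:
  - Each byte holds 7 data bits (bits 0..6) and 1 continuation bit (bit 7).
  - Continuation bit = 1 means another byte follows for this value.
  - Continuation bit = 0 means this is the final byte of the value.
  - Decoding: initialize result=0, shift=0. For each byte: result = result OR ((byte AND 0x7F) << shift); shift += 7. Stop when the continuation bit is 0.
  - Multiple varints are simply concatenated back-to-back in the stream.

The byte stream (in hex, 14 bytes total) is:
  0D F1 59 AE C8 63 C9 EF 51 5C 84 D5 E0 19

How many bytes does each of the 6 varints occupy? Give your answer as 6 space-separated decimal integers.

  byte[0]=0x0D cont=0 payload=0x0D=13: acc |= 13<<0 -> acc=13 shift=7 [end]
Varint 1: bytes[0:1] = 0D -> value 13 (1 byte(s))
  byte[1]=0xF1 cont=1 payload=0x71=113: acc |= 113<<0 -> acc=113 shift=7
  byte[2]=0x59 cont=0 payload=0x59=89: acc |= 89<<7 -> acc=11505 shift=14 [end]
Varint 2: bytes[1:3] = F1 59 -> value 11505 (2 byte(s))
  byte[3]=0xAE cont=1 payload=0x2E=46: acc |= 46<<0 -> acc=46 shift=7
  byte[4]=0xC8 cont=1 payload=0x48=72: acc |= 72<<7 -> acc=9262 shift=14
  byte[5]=0x63 cont=0 payload=0x63=99: acc |= 99<<14 -> acc=1631278 shift=21 [end]
Varint 3: bytes[3:6] = AE C8 63 -> value 1631278 (3 byte(s))
  byte[6]=0xC9 cont=1 payload=0x49=73: acc |= 73<<0 -> acc=73 shift=7
  byte[7]=0xEF cont=1 payload=0x6F=111: acc |= 111<<7 -> acc=14281 shift=14
  byte[8]=0x51 cont=0 payload=0x51=81: acc |= 81<<14 -> acc=1341385 shift=21 [end]
Varint 4: bytes[6:9] = C9 EF 51 -> value 1341385 (3 byte(s))
  byte[9]=0x5C cont=0 payload=0x5C=92: acc |= 92<<0 -> acc=92 shift=7 [end]
Varint 5: bytes[9:10] = 5C -> value 92 (1 byte(s))
  byte[10]=0x84 cont=1 payload=0x04=4: acc |= 4<<0 -> acc=4 shift=7
  byte[11]=0xD5 cont=1 payload=0x55=85: acc |= 85<<7 -> acc=10884 shift=14
  byte[12]=0xE0 cont=1 payload=0x60=96: acc |= 96<<14 -> acc=1583748 shift=21
  byte[13]=0x19 cont=0 payload=0x19=25: acc |= 25<<21 -> acc=54012548 shift=28 [end]
Varint 6: bytes[10:14] = 84 D5 E0 19 -> value 54012548 (4 byte(s))

Answer: 1 2 3 3 1 4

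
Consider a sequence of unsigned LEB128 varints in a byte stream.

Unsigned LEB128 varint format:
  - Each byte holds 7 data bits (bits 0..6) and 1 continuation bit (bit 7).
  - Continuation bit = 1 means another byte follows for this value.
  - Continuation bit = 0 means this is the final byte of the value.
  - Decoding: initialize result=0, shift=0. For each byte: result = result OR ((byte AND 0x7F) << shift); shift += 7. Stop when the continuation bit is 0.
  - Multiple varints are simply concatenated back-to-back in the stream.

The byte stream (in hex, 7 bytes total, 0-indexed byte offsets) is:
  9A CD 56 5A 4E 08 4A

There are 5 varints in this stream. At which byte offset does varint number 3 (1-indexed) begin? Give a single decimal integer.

  byte[0]=0x9A cont=1 payload=0x1A=26: acc |= 26<<0 -> acc=26 shift=7
  byte[1]=0xCD cont=1 payload=0x4D=77: acc |= 77<<7 -> acc=9882 shift=14
  byte[2]=0x56 cont=0 payload=0x56=86: acc |= 86<<14 -> acc=1418906 shift=21 [end]
Varint 1: bytes[0:3] = 9A CD 56 -> value 1418906 (3 byte(s))
  byte[3]=0x5A cont=0 payload=0x5A=90: acc |= 90<<0 -> acc=90 shift=7 [end]
Varint 2: bytes[3:4] = 5A -> value 90 (1 byte(s))
  byte[4]=0x4E cont=0 payload=0x4E=78: acc |= 78<<0 -> acc=78 shift=7 [end]
Varint 3: bytes[4:5] = 4E -> value 78 (1 byte(s))
  byte[5]=0x08 cont=0 payload=0x08=8: acc |= 8<<0 -> acc=8 shift=7 [end]
Varint 4: bytes[5:6] = 08 -> value 8 (1 byte(s))
  byte[6]=0x4A cont=0 payload=0x4A=74: acc |= 74<<0 -> acc=74 shift=7 [end]
Varint 5: bytes[6:7] = 4A -> value 74 (1 byte(s))

Answer: 4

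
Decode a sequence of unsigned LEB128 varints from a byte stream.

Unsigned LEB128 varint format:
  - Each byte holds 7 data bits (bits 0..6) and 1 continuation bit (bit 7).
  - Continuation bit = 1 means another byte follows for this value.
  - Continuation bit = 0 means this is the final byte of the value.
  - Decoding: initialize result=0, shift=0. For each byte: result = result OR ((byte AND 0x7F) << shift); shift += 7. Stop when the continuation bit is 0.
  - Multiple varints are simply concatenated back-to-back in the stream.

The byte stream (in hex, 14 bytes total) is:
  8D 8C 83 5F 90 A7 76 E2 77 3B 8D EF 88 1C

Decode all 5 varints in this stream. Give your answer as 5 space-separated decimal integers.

  byte[0]=0x8D cont=1 payload=0x0D=13: acc |= 13<<0 -> acc=13 shift=7
  byte[1]=0x8C cont=1 payload=0x0C=12: acc |= 12<<7 -> acc=1549 shift=14
  byte[2]=0x83 cont=1 payload=0x03=3: acc |= 3<<14 -> acc=50701 shift=21
  byte[3]=0x5F cont=0 payload=0x5F=95: acc |= 95<<21 -> acc=199280141 shift=28 [end]
Varint 1: bytes[0:4] = 8D 8C 83 5F -> value 199280141 (4 byte(s))
  byte[4]=0x90 cont=1 payload=0x10=16: acc |= 16<<0 -> acc=16 shift=7
  byte[5]=0xA7 cont=1 payload=0x27=39: acc |= 39<<7 -> acc=5008 shift=14
  byte[6]=0x76 cont=0 payload=0x76=118: acc |= 118<<14 -> acc=1938320 shift=21 [end]
Varint 2: bytes[4:7] = 90 A7 76 -> value 1938320 (3 byte(s))
  byte[7]=0xE2 cont=1 payload=0x62=98: acc |= 98<<0 -> acc=98 shift=7
  byte[8]=0x77 cont=0 payload=0x77=119: acc |= 119<<7 -> acc=15330 shift=14 [end]
Varint 3: bytes[7:9] = E2 77 -> value 15330 (2 byte(s))
  byte[9]=0x3B cont=0 payload=0x3B=59: acc |= 59<<0 -> acc=59 shift=7 [end]
Varint 4: bytes[9:10] = 3B -> value 59 (1 byte(s))
  byte[10]=0x8D cont=1 payload=0x0D=13: acc |= 13<<0 -> acc=13 shift=7
  byte[11]=0xEF cont=1 payload=0x6F=111: acc |= 111<<7 -> acc=14221 shift=14
  byte[12]=0x88 cont=1 payload=0x08=8: acc |= 8<<14 -> acc=145293 shift=21
  byte[13]=0x1C cont=0 payload=0x1C=28: acc |= 28<<21 -> acc=58865549 shift=28 [end]
Varint 5: bytes[10:14] = 8D EF 88 1C -> value 58865549 (4 byte(s))

Answer: 199280141 1938320 15330 59 58865549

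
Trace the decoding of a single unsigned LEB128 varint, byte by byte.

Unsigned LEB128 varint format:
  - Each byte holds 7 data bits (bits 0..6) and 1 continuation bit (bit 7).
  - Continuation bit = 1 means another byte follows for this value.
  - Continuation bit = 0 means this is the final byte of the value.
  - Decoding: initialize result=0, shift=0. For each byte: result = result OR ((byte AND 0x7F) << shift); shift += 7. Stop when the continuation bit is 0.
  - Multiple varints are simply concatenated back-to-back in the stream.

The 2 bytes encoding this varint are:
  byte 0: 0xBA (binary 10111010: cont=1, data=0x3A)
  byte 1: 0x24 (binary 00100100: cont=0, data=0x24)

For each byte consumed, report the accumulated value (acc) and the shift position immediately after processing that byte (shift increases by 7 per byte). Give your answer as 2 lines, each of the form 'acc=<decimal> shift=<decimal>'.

Answer: acc=58 shift=7
acc=4666 shift=14

Derivation:
byte 0=0xBA: payload=0x3A=58, contrib = 58<<0 = 58; acc -> 58, shift -> 7
byte 1=0x24: payload=0x24=36, contrib = 36<<7 = 4608; acc -> 4666, shift -> 14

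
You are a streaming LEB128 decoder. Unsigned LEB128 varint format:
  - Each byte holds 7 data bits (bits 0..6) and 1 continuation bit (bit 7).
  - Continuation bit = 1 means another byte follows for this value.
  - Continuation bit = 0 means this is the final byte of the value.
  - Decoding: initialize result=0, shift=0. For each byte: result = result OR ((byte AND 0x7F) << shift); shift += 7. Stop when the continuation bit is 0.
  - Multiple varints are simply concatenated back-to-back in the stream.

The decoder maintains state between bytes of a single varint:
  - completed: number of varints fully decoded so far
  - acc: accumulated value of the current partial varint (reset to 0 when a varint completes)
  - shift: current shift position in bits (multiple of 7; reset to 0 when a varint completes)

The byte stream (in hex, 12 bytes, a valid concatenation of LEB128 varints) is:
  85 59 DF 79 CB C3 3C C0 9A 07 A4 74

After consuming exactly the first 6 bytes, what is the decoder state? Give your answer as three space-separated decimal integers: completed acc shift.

Answer: 2 8651 14

Derivation:
byte[0]=0x85 cont=1 payload=0x05: acc |= 5<<0 -> completed=0 acc=5 shift=7
byte[1]=0x59 cont=0 payload=0x59: varint #1 complete (value=11397); reset -> completed=1 acc=0 shift=0
byte[2]=0xDF cont=1 payload=0x5F: acc |= 95<<0 -> completed=1 acc=95 shift=7
byte[3]=0x79 cont=0 payload=0x79: varint #2 complete (value=15583); reset -> completed=2 acc=0 shift=0
byte[4]=0xCB cont=1 payload=0x4B: acc |= 75<<0 -> completed=2 acc=75 shift=7
byte[5]=0xC3 cont=1 payload=0x43: acc |= 67<<7 -> completed=2 acc=8651 shift=14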